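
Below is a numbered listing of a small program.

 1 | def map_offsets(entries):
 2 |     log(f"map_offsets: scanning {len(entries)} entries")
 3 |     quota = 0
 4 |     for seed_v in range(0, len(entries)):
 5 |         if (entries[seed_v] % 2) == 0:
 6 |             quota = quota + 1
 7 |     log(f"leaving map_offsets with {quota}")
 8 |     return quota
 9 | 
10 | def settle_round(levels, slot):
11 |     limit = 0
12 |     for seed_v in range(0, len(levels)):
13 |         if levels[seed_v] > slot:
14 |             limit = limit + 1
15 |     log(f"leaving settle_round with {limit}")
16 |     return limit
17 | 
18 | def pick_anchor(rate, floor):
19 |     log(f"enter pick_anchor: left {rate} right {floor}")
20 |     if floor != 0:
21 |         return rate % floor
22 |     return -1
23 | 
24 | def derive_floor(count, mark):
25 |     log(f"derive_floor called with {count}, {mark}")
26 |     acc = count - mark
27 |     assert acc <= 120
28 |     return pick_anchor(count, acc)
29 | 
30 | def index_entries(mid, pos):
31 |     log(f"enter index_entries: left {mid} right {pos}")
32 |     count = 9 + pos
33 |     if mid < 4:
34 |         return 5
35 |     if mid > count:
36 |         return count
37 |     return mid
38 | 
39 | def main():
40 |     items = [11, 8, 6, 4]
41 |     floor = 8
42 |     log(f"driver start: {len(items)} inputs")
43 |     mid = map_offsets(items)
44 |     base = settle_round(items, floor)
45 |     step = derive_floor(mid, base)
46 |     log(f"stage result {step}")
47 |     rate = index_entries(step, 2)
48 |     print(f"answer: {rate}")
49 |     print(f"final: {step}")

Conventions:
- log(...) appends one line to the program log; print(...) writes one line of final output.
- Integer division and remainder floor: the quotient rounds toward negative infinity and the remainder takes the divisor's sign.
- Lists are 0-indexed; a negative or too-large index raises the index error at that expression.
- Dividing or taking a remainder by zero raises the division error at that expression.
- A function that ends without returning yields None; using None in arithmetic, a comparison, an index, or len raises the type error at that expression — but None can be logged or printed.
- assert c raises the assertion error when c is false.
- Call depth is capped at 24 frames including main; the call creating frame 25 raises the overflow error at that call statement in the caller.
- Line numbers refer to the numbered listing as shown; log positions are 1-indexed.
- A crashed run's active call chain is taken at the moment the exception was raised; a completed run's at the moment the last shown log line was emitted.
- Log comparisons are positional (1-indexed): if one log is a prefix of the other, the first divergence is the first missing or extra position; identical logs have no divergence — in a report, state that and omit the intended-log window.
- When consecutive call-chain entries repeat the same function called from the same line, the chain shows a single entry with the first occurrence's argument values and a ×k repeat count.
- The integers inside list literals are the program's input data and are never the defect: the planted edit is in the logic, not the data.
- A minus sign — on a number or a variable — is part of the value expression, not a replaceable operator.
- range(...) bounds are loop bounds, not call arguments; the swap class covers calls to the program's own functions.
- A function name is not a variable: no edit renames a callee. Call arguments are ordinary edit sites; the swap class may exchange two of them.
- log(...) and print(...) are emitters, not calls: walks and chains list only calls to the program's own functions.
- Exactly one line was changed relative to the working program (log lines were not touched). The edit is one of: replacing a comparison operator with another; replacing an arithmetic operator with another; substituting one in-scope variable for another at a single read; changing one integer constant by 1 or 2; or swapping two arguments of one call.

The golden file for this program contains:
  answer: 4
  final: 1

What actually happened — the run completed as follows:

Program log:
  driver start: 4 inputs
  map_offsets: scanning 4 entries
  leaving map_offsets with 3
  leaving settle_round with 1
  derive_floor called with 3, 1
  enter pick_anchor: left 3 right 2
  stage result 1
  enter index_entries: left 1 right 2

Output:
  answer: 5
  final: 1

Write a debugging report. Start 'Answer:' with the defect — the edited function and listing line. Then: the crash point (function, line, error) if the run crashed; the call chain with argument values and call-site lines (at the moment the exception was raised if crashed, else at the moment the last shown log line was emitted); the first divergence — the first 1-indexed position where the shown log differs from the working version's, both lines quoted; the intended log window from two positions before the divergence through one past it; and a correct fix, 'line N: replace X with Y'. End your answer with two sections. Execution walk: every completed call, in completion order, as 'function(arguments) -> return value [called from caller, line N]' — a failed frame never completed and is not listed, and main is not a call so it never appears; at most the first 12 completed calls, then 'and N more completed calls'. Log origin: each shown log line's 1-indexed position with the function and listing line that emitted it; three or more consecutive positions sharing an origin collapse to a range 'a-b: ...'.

Answer: the defect is in index_entries at line 34.
Key fact: Log streams are identical — the defect surfaces only in the printed output.
Call chain: main -> index_entries(1, 2) (called at line 47).
First divergence: none — the logs agree in full.
Execution walk:
  map_offsets([11, 8, 6, 4]) -> 3  [called from main, line 43]
  settle_round([11, 8, 6, 4], 8) -> 1  [called from main, line 44]
  pick_anchor(3, 2) -> 1  [called from derive_floor, line 28]
  derive_floor(3, 1) -> 1  [called from main, line 45]
  index_entries(1, 2) -> 5  [called from main, line 47]
Log origin:
  1: logged in main at line 42
  2: logged in map_offsets at line 2
  3: logged in map_offsets at line 7
  4: logged in settle_round at line 15
  5: logged in derive_floor at line 25
  6: logged in pick_anchor at line 19
  7: logged in main at line 46
  8: logged in index_entries at line 31
A correct fix: line 34: replace `5` with `4`.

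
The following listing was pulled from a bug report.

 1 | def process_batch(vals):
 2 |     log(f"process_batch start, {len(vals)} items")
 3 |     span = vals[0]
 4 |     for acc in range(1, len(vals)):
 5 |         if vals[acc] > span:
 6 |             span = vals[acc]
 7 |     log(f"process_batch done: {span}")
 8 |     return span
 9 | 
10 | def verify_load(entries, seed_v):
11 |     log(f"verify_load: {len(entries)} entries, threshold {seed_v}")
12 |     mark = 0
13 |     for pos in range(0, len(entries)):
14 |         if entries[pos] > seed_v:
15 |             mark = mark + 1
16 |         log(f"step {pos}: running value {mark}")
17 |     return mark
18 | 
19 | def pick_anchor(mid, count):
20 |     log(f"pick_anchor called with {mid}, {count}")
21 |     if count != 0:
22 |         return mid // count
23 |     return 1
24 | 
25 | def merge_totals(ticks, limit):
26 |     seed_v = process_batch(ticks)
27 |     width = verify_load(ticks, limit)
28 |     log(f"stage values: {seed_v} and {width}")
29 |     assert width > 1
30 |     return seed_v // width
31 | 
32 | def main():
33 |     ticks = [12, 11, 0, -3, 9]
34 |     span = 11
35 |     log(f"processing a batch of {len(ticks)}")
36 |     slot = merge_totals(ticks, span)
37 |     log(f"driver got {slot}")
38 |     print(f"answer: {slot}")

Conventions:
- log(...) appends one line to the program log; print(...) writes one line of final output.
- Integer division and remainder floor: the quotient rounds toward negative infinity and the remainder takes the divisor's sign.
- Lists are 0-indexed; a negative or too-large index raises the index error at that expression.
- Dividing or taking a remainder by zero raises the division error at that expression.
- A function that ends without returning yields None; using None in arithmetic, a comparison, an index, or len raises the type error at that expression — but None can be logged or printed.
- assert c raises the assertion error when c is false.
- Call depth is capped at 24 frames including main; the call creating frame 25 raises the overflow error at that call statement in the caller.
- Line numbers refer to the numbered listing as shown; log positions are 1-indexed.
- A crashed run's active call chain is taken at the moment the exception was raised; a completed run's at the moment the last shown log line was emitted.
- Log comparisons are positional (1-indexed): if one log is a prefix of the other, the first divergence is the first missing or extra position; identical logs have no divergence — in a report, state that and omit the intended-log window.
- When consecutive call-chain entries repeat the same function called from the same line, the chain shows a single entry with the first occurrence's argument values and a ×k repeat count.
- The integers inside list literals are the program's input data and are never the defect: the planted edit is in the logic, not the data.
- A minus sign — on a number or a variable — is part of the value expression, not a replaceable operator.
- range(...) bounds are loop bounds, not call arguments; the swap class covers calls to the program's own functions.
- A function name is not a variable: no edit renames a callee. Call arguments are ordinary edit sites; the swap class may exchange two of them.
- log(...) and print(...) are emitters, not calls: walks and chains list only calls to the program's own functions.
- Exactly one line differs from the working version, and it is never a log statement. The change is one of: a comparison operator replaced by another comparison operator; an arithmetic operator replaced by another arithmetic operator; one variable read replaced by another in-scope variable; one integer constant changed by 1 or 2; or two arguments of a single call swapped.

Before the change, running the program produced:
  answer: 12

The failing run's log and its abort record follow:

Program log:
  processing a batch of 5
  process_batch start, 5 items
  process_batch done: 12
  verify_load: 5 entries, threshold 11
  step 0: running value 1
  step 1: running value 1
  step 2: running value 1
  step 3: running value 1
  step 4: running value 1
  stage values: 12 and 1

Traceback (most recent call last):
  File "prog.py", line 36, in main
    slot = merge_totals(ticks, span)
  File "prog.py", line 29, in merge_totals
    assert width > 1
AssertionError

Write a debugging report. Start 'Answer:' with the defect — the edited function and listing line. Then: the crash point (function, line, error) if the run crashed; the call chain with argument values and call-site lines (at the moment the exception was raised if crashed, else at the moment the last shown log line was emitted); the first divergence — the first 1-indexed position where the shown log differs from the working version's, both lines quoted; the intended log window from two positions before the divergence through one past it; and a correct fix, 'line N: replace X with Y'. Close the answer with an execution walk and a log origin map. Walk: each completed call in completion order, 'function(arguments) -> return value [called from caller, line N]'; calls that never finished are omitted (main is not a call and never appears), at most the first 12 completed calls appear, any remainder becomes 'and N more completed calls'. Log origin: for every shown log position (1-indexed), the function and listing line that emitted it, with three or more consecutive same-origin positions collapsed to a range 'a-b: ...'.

Answer: the defect is in merge_totals at line 29.
The tell: The shown log is a 10-line prefix of the intended one, whose next entry is 'driver got 12'.
Crash: merge_totals, line 29, AssertionError.
Call chain: main -> merge_totals([12, 11, 0, -3, 9], 11) (called at line 36).
First divergence: position 11 — the faulty run's log ends after 10 lines; the working version continues with 'driver got 12'.
Intended log window:
  9: step 4: running value 1
  10: stage values: 12 and 1
  11: driver got 12
Execution walk:
  process_batch([12, 11, 0, -3, 9]) -> 12  [called from merge_totals, line 26]
  verify_load([12, 11, 0, -3, 9], 11) -> 1  [called from merge_totals, line 27]
Log origins:
  1: from main, line 35
  2: from process_batch, line 2
  3: from process_batch, line 7
  4: from verify_load, line 11
  5-9: from verify_load, line 16
  10: from merge_totals, line 28
A correct fix: line 29: replace `1` with `0`.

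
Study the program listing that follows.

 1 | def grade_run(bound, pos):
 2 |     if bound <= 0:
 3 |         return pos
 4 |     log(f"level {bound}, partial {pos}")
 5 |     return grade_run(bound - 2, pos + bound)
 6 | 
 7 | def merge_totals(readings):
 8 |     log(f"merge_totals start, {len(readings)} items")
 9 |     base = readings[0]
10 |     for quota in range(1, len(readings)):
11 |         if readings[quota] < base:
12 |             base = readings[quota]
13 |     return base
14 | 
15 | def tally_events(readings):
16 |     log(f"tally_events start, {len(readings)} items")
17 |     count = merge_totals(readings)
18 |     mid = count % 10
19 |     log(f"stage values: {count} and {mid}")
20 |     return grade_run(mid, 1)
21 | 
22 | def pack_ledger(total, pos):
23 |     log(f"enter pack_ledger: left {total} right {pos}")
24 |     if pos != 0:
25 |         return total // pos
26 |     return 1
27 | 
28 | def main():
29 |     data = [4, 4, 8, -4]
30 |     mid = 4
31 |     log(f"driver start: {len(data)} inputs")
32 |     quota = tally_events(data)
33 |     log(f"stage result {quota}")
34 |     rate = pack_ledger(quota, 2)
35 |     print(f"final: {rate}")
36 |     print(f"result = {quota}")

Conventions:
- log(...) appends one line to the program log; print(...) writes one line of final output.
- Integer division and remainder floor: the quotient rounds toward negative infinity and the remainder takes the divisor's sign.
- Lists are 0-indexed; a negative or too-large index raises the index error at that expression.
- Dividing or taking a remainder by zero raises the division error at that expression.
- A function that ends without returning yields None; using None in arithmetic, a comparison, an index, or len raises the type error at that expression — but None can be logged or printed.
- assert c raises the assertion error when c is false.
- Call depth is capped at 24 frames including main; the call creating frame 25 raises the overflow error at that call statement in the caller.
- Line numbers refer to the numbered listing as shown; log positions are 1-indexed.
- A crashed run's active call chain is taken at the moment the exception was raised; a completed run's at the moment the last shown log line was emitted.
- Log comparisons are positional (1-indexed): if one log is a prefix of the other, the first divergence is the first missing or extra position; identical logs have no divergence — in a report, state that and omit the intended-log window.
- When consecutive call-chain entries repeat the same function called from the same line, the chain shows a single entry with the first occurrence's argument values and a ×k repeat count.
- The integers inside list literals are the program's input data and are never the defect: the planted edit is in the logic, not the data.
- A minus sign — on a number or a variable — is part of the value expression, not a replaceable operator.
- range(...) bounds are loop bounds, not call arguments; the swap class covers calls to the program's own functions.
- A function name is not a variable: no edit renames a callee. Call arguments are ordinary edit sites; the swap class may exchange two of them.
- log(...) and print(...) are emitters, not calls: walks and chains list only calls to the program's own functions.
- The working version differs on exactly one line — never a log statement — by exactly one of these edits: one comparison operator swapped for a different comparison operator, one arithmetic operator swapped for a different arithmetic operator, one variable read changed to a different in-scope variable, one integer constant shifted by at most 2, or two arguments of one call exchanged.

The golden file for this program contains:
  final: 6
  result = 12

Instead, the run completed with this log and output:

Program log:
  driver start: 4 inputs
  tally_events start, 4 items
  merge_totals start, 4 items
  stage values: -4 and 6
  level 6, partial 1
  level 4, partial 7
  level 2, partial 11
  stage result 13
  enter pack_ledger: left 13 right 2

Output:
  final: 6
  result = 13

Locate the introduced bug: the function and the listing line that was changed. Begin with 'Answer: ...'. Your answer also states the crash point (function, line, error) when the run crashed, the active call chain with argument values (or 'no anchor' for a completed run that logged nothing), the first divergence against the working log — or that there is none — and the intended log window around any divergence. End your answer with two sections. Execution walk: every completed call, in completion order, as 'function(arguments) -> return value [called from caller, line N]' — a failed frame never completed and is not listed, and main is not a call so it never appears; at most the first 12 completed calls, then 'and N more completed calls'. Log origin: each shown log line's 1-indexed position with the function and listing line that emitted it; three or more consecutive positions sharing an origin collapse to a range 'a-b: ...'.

Answer: the defect is in tally_events at line 20.
The tell: The earliest visible damage is log position 5 — 'level 6, partial 1' rather than the intended 'level 6, partial 0'.
Call chain: main -> pack_ledger(13, 2) (called at line 34).
First divergence: position 5 — shown 'level 6, partial 1', intended 'level 6, partial 0'.
Intended log window:
  3: merge_totals start, 4 items
  4: stage values: -4 and 6
  5: level 6, partial 0
  6: level 4, partial 6
Execution walk:
  merge_totals([4, 4, 8, -4]) -> -4  [called from tally_events, line 17]
  grade_run(0, 13) -> 13  [called from grade_run, line 5]
  grade_run(2, 11) -> 13  [called from grade_run, line 5]
  grade_run(4, 7) -> 13  [called from grade_run, line 5]
  grade_run(6, 1) -> 13  [called from tally_events, line 20]
  tally_events([4, 4, 8, -4]) -> 13  [called from main, line 32]
  pack_ledger(13, 2) -> 6  [called from main, line 34]
Log line origins:
  1: logged in main at line 31
  2: logged in tally_events at line 16
  3: logged in merge_totals at line 8
  4: logged in tally_events at line 19
  5-7: logged in grade_run at line 4
  8: logged in main at line 33
  9: logged in pack_ledger at line 23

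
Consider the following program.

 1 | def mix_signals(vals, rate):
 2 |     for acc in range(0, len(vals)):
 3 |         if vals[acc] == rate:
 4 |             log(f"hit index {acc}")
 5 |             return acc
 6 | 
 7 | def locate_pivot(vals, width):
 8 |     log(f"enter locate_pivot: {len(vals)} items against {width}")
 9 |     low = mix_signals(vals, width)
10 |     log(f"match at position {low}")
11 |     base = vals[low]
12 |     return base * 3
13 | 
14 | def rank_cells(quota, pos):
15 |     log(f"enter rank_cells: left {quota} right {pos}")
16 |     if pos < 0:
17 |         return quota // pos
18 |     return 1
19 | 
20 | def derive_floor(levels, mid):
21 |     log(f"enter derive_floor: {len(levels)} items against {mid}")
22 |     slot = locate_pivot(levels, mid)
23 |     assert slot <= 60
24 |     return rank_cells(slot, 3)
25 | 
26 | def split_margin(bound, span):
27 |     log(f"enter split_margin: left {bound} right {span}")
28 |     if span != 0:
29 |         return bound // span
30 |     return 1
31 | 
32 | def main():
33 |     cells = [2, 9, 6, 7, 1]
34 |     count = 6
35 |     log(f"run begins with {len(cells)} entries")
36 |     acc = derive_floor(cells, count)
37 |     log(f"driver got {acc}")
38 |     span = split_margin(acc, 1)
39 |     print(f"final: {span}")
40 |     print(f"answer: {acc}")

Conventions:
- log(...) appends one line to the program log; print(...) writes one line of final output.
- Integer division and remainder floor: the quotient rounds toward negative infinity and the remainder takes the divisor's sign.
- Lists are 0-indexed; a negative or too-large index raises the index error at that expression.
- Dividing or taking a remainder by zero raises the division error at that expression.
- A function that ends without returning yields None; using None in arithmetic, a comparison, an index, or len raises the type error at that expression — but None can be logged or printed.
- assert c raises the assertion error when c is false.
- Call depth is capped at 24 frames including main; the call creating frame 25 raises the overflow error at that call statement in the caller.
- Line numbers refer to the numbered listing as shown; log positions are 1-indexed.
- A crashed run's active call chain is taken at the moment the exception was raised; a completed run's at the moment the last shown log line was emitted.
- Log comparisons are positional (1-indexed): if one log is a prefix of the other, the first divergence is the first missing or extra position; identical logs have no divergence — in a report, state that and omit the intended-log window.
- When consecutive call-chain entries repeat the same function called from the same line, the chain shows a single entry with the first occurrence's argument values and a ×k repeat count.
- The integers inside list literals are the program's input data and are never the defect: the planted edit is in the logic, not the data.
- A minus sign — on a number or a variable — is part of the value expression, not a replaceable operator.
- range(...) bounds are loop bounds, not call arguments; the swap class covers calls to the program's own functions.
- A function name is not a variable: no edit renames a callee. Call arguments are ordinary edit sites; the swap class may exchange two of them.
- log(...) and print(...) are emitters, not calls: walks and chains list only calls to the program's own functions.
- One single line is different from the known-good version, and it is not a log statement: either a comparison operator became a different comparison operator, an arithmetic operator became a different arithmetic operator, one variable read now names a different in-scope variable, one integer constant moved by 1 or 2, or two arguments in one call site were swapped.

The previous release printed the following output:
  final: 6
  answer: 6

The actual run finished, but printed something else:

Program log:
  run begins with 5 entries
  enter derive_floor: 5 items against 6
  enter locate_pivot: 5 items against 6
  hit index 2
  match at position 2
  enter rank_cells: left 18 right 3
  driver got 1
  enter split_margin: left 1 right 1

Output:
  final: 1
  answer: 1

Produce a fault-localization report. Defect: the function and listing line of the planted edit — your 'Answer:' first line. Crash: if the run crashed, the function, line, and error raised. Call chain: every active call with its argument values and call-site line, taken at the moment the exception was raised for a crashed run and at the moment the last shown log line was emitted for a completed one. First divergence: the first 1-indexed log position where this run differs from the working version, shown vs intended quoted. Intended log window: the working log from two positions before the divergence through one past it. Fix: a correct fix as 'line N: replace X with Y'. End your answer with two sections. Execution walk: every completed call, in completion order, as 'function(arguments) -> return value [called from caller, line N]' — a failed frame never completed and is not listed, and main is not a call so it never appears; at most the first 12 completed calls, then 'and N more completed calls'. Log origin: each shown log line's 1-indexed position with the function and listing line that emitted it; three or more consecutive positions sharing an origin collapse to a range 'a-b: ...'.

Answer: the defect is in rank_cells at line 16.
Core observation: Position 7 is the first bad log line: 'driver got 1' should read 'driver got 6'.
Call chain: main -> split_margin(1, 1) (called at line 38).
First divergence: position 7 — the shown line 'driver got 1' should read 'driver got 6'.
Intended log window:
  5: match at position 2
  6: enter rank_cells: left 18 right 3
  7: driver got 6
  8: enter split_margin: left 6 right 1
Execution walk:
  mix_signals([2, 9, 6, 7, 1], 6) -> 2  [called from locate_pivot, line 9]
  locate_pivot([2, 9, 6, 7, 1], 6) -> 18  [called from derive_floor, line 22]
  rank_cells(18, 3) -> 1  [called from derive_floor, line 24]
  derive_floor([2, 9, 6, 7, 1], 6) -> 1  [called from main, line 36]
  split_margin(1, 1) -> 1  [called from main, line 38]
Origin of each log line:
  1: emitted by main (line 35)
  2: emitted by derive_floor (line 21)
  3: emitted by locate_pivot (line 8)
  4: emitted by mix_signals (line 4)
  5: emitted by locate_pivot (line 10)
  6: emitted by rank_cells (line 15)
  7: emitted by main (line 37)
  8: emitted by split_margin (line 27)
A correct fix: line 16: replace `<` with `!=`.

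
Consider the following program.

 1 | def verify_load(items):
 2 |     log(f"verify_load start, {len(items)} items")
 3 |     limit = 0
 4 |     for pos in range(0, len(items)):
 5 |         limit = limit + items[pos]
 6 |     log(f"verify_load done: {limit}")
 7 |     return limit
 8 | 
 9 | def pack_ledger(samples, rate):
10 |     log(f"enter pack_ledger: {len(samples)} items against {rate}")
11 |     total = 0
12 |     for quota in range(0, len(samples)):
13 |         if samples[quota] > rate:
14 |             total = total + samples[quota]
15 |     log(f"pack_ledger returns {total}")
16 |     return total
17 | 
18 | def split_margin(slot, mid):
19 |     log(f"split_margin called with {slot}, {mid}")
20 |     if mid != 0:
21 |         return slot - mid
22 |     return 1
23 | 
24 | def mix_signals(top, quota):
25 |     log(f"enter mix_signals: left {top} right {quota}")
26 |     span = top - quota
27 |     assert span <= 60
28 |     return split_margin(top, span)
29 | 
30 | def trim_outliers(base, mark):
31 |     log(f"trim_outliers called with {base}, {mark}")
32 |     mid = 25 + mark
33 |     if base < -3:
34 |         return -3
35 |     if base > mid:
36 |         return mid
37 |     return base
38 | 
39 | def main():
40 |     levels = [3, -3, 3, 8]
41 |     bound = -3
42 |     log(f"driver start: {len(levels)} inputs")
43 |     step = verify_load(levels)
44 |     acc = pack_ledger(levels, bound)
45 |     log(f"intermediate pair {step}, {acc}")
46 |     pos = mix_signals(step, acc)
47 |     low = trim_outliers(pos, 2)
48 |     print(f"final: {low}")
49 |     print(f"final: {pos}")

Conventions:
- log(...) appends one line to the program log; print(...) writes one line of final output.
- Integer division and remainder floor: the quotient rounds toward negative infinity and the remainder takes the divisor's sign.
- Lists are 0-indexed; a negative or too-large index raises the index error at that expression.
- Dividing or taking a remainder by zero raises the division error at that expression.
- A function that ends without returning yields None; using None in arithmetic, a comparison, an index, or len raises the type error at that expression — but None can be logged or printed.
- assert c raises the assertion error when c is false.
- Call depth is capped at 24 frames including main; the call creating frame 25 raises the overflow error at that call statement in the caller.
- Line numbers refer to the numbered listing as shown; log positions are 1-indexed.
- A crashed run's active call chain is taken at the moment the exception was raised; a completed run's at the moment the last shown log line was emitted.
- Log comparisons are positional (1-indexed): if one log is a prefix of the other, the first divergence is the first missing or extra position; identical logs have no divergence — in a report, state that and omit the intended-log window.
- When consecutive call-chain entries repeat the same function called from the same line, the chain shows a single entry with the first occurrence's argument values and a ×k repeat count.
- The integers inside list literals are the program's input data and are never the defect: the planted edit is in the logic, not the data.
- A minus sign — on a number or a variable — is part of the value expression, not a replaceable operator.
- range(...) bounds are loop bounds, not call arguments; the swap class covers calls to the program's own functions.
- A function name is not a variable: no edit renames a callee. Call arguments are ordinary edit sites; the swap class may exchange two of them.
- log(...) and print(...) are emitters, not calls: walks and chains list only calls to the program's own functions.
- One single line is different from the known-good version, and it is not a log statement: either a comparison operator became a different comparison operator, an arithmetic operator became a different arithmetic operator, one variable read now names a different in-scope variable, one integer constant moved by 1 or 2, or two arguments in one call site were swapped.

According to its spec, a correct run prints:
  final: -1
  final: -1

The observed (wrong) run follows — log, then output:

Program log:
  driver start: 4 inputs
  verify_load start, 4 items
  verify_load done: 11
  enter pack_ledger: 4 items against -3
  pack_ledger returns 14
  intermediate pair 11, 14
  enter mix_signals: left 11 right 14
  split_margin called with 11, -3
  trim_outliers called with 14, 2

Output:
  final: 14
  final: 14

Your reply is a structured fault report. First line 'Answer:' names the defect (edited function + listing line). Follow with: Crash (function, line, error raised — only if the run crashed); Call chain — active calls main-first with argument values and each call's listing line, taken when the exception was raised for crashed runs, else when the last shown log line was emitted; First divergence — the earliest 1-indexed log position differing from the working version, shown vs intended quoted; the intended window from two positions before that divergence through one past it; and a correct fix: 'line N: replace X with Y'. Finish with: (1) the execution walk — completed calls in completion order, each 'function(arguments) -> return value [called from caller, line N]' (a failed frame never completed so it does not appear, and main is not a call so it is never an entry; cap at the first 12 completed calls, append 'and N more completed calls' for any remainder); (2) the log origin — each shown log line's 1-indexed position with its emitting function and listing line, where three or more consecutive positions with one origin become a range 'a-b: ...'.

Answer: the defect is in split_margin at line 21.
The tell: The log first diverges at position 9: the faulty run prints 'trim_outliers called with 14, 2' where the working version prints 'trim_outliers called with -1, 2'.
Call chain: main -> trim_outliers(14, 2) (called at line 47).
First divergence: position 9; shown 'trim_outliers called with 14, 2' vs intended 'trim_outliers called with -1, 2'.
Intended log window:
  7: enter mix_signals: left 11 right 14
  8: split_margin called with 11, -3
  9: trim_outliers called with -1, 2
Execution walk:
  verify_load([3, -3, 3, 8]) -> 11  [called from main, line 43]
  pack_ledger([3, -3, 3, 8], -3) -> 14  [called from main, line 44]
  split_margin(11, -3) -> 14  [called from mix_signals, line 28]
  mix_signals(11, 14) -> 14  [called from main, line 46]
  trim_outliers(14, 2) -> 14  [called from main, line 47]
Log origins:
  1: from main, line 42
  2: from verify_load, line 2
  3: from verify_load, line 6
  4: from pack_ledger, line 10
  5: from pack_ledger, line 15
  6: from main, line 45
  7: from mix_signals, line 25
  8: from split_margin, line 19
  9: from trim_outliers, line 31
A correct fix: line 21: replace `-` with `%`.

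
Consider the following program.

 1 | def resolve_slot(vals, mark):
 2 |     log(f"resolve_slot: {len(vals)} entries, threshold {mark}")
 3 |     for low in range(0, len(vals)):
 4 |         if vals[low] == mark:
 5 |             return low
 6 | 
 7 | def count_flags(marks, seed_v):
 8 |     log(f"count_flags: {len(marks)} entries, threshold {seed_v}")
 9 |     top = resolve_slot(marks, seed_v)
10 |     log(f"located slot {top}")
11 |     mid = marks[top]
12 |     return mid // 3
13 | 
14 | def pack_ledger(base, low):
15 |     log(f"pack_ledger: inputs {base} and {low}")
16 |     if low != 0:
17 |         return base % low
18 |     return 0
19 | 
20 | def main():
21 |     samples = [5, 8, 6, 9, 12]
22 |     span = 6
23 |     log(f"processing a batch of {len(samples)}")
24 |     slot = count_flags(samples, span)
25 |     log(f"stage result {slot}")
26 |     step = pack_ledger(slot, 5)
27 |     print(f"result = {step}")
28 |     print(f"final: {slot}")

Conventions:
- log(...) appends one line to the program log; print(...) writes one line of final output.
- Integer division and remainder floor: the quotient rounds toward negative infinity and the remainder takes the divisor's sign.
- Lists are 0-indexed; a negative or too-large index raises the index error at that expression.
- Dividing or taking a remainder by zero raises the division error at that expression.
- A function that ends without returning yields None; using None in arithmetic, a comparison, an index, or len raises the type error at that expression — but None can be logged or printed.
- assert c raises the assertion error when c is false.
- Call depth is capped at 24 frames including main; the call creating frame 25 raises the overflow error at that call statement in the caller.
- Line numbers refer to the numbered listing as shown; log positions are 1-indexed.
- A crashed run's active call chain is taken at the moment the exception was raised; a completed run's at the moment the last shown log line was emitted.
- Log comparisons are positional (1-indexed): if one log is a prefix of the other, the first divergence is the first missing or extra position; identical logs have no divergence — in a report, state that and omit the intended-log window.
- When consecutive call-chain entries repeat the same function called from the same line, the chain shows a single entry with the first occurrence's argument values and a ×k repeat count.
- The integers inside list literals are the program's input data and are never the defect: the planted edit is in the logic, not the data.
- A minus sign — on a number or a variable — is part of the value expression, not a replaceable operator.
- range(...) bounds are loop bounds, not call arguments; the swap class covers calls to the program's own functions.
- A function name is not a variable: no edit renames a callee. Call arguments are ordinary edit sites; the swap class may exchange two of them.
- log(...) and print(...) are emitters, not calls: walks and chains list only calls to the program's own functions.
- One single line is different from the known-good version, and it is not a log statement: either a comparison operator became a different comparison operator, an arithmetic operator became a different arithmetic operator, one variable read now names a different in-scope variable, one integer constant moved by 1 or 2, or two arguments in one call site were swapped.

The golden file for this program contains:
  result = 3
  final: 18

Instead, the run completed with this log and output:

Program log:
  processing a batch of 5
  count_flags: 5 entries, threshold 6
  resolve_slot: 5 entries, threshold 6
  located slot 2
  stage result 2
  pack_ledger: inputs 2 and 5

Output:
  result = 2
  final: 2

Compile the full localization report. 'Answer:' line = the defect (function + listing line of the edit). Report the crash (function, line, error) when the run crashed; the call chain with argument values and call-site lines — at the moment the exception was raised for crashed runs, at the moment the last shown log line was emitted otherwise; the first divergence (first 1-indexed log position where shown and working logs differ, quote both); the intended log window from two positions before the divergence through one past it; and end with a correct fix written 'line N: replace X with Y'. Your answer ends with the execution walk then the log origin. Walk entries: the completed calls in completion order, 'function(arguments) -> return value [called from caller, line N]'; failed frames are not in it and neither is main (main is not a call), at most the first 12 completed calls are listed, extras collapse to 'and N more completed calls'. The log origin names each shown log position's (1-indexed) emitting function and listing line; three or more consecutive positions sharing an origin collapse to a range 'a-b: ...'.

Answer: the defect is in count_flags at line 12.
Core observation: Log line 5 is where behavior first shows: 'stage result 2' appears instead of 'stage result 18'.
Call chain: main -> pack_ledger(2, 5) (called at line 26).
First divergence: at position 5 the run shows 'stage result 2' where the working version logs 'stage result 18'.
Intended log window:
  3: resolve_slot: 5 entries, threshold 6
  4: located slot 2
  5: stage result 18
  6: pack_ledger: inputs 18 and 5
Execution walk:
  resolve_slot([5, 8, 6, 9, 12], 6) -> 2  [called from count_flags, line 9]
  count_flags([5, 8, 6, 9, 12], 6) -> 2  [called from main, line 24]
  pack_ledger(2, 5) -> 2  [called from main, line 26]
Origin of each log line:
  1: emitted by main (line 23)
  2: emitted by count_flags (line 8)
  3: emitted by resolve_slot (line 2)
  4: emitted by count_flags (line 10)
  5: emitted by main (line 25)
  6: emitted by pack_ledger (line 15)
A correct fix: line 12: replace `//` with `*`.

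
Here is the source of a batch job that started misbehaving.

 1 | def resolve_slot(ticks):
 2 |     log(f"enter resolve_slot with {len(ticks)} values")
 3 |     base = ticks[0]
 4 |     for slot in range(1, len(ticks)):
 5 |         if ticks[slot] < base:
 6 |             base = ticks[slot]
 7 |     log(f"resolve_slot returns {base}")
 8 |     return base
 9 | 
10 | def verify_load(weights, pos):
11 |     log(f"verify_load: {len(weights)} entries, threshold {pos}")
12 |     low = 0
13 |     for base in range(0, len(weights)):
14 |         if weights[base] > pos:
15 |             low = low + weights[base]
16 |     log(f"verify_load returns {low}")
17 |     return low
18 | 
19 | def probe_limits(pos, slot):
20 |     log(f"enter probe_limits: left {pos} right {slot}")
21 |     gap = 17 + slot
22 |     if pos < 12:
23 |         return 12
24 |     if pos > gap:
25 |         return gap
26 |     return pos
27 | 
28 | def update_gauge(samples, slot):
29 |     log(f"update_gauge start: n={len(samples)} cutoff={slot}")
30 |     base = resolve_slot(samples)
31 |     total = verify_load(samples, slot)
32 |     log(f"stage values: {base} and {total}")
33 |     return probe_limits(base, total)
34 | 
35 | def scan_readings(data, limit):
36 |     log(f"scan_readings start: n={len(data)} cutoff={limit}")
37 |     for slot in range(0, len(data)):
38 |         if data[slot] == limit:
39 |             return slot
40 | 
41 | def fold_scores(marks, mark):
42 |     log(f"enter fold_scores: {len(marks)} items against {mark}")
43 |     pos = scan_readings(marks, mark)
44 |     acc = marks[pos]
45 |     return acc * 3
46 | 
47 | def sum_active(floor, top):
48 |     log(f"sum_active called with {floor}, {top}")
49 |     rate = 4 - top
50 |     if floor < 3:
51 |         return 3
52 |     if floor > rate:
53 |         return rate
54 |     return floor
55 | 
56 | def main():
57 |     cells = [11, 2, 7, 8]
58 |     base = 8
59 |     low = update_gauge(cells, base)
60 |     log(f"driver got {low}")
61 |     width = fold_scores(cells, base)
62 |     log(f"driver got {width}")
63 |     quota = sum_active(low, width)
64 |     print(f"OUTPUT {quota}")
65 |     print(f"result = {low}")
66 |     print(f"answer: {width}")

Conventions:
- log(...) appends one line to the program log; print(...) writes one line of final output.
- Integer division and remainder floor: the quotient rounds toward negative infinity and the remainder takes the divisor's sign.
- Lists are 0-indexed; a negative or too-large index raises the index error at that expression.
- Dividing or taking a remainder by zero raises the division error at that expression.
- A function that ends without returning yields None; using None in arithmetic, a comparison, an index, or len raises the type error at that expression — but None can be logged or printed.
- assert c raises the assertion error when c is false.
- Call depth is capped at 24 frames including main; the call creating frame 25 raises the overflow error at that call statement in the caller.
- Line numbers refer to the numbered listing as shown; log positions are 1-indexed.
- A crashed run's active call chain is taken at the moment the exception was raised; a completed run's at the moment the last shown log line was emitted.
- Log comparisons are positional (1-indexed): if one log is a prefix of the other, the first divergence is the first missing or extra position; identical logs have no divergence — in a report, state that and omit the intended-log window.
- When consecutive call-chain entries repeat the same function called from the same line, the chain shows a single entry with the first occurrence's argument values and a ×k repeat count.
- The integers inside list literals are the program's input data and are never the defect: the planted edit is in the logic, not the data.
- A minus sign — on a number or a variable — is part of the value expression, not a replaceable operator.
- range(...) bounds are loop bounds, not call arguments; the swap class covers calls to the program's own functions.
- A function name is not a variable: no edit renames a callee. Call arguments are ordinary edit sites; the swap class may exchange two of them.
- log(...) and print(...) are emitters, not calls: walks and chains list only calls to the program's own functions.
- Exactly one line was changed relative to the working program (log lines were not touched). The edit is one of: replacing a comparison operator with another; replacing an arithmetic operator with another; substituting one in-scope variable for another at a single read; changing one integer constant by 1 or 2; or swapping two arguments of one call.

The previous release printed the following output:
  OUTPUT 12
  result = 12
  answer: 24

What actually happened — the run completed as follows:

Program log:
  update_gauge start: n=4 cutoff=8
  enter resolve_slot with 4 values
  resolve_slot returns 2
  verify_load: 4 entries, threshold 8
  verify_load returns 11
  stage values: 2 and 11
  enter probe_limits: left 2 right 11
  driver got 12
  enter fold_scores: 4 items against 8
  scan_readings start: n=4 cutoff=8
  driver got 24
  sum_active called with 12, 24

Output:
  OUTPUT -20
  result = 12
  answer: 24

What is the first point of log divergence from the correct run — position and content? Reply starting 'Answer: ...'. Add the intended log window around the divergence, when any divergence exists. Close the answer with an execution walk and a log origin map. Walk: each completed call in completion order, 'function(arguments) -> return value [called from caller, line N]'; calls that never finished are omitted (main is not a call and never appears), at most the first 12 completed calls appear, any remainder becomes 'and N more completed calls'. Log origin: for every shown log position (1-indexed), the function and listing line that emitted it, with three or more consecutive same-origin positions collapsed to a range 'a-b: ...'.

Answer: none — the logs agree in full.
Execution walk:
  resolve_slot([11, 2, 7, 8]) -> 2  [called from update_gauge, line 30]
  verify_load([11, 2, 7, 8], 8) -> 11  [called from update_gauge, line 31]
  probe_limits(2, 11) -> 12  [called from update_gauge, line 33]
  update_gauge([11, 2, 7, 8], 8) -> 12  [called from main, line 59]
  scan_readings([11, 2, 7, 8], 8) -> 3  [called from fold_scores, line 43]
  fold_scores([11, 2, 7, 8], 8) -> 24  [called from main, line 61]
  sum_active(12, 24) -> -20  [called from main, line 63]
Log line origins:
  1: emitted by update_gauge (line 29)
  2: emitted by resolve_slot (line 2)
  3: emitted by resolve_slot (line 7)
  4: emitted by verify_load (line 11)
  5: emitted by verify_load (line 16)
  6: emitted by update_gauge (line 32)
  7: emitted by probe_limits (line 20)
  8: emitted by main (line 60)
  9: emitted by fold_scores (line 42)
  10: emitted by scan_readings (line 36)
  11: emitted by main (line 62)
  12: emitted by sum_active (line 48)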